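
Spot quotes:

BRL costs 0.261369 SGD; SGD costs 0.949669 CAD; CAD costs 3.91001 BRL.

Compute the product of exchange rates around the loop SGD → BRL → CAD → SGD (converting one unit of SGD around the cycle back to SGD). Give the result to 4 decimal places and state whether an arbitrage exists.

1.0304 (arbitrage exists)

Around SGD → BRL → CAD → SGD: 1 ÷ 0.261369 ÷ 3.91001 ÷ 0.949669 = 1.030376
Product > 1; profitable direction is SGD → BRL → CAD → SGD.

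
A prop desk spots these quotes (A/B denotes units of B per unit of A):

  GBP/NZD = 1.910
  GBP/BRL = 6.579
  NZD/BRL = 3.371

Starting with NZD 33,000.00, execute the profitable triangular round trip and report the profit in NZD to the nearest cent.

Profit: NZD 719.55

Profitable loop is NZD → GBP → BRL → NZD:
NZD 33,000.00 ÷ 1.910 = GBP 17,277.49
GBP 17,277.49 × 6.579 = BRL 113,668.59
BRL 113,668.59 ÷ 3.371 = NZD 33,719.55
Profit = NZD 33,719.55 − NZD 33,000.00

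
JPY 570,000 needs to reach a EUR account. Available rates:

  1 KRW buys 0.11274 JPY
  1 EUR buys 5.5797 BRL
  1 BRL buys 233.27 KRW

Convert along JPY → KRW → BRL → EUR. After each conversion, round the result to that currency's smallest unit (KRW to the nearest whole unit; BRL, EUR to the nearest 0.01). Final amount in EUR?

EUR 3,884.43

JPY 570,000 ÷ 0.11274 = KRW 5,055,881
KRW 5,055,881 ÷ 233.27 = BRL 21,673.94
BRL 21,673.94 ÷ 5.5797 = EUR 3,884.43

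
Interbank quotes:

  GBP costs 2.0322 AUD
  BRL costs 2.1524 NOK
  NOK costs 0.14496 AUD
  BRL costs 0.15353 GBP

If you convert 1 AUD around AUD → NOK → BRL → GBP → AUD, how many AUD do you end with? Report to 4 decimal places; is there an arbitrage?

1.0000 (no arbitrage)

Around AUD → NOK → BRL → GBP → AUD: 1 ÷ 0.14496 ÷ 2.1524 × 0.15353 × 2.0322 = 0.999974
Product ≈ 1 (deviation 0.003%, within rounding noise).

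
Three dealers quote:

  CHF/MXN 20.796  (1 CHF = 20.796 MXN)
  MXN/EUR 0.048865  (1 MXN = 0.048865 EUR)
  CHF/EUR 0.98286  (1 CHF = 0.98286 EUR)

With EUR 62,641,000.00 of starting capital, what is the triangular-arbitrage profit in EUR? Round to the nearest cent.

Profit: EUR 2,124,650.72

Profitable loop is EUR → CHF → MXN → EUR:
EUR 62,641,000.00 ÷ 0.98286 = CHF 63,733,390.31
CHF 63,733,390.31 × 20.796 = MXN 1,325,399,584.88
MXN 1,325,399,584.88 × 0.048865 = EUR 64,765,650.72
Profit = EUR 64,765,650.72 − EUR 62,641,000.00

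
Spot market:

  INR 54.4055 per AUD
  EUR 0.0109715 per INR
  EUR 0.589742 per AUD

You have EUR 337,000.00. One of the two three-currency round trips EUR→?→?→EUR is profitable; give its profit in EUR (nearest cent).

Profit: EUR 4,096.02

Profitable loop is EUR → AUD → INR → EUR:
EUR 337,000.00 ÷ 0.589742 = AUD 571,436.32
AUD 571,436.32 × 54.4055 = INR 31,089,278.87
INR 31,089,278.87 × 0.0109715 = EUR 341,096.02
Profit = EUR 341,096.02 − EUR 337,000.00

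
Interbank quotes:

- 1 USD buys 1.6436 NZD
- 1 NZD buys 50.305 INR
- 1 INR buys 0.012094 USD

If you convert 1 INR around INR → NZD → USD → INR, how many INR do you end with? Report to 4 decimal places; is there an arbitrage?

1.0001 (no arbitrage)

Around INR → NZD → USD → INR: 1 ÷ 50.305 ÷ 1.6436 ÷ 0.012094 = 1.000052
Product ≈ 1 (deviation 0.005%, within rounding noise).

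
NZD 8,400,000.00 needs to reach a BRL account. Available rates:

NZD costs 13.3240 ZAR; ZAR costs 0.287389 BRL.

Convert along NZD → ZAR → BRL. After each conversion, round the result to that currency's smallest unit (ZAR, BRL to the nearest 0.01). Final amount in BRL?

NZD 8,400,000.00 × 13.3240 = ZAR 111,921,600.00
ZAR 111,921,600.00 × 0.287389 = BRL 32,165,036.70

BRL 32,165,036.70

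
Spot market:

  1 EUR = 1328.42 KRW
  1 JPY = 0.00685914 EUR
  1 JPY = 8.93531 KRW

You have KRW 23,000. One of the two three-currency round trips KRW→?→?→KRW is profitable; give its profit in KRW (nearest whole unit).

Profitable loop is KRW → JPY → EUR → KRW:
KRW 23,000 ÷ 8.93531 = JPY 2,574
JPY 2,574 × 0.00685914 = EUR 17.66
EUR 17.66 × 1328.42 = KRW 23,454
Profit = KRW 23,454 − KRW 23,000

Profit: KRW 454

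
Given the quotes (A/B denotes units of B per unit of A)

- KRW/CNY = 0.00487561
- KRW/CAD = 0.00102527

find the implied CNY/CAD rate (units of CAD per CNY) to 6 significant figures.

1 CNY ÷ 0.00487561 = 205.103 KRW
205.103 KRW × 0.00102527 = 0.210285 CAD

CNY/CAD = 0.210285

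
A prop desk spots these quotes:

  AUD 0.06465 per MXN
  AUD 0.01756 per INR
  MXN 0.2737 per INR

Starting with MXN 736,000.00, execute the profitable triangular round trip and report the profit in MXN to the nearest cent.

Profit: MXN 5,645.95

Profitable loop is MXN → AUD → INR → MXN:
MXN 736,000.00 × 0.06465 = AUD 47,582.40
AUD 47,582.40 ÷ 0.01756 = INR 2,709,703.87
INR 2,709,703.87 × 0.2737 = MXN 741,645.95
Profit = MXN 741,645.95 − MXN 736,000.00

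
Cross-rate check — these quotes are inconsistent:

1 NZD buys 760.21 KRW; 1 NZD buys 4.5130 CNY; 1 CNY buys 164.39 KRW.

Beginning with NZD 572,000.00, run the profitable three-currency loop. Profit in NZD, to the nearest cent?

Profitable loop is NZD → KRW → CNY → NZD:
NZD 572,000.00 × 760.21 = KRW 434,840,120
KRW 434,840,120 ÷ 164.39 = CNY 2,645,173.79
CNY 2,645,173.79 ÷ 4.5130 = NZD 586,123.15
Profit = NZD 586,123.15 − NZD 572,000.00

Profit: NZD 14,123.15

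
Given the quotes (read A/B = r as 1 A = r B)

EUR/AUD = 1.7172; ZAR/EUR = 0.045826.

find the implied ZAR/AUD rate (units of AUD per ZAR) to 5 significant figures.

ZAR/AUD = 0.078692

1 ZAR × 0.045826 = 0.045826 EUR
0.045826 EUR × 1.7172 = 0.0786924 AUD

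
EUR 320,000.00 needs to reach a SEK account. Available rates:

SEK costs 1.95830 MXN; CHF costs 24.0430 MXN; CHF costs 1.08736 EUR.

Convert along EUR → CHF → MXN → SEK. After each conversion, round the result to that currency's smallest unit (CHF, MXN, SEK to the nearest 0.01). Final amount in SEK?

SEK 3,613,150.56

EUR 320,000.00 ÷ 1.08736 = CHF 294,290.76
CHF 294,290.76 × 24.0430 = MXN 7,075,632.74
MXN 7,075,632.74 ÷ 1.95830 = SEK 3,613,150.56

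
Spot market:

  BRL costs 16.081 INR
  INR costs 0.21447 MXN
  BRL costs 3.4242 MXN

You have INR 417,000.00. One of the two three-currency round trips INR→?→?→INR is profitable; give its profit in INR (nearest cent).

Profit: INR 3,007.01

Profitable loop is INR → MXN → BRL → INR:
INR 417,000.00 × 0.21447 = MXN 89,433.99
MXN 89,433.99 ÷ 3.4242 = BRL 26,118.21
BRL 26,118.21 × 16.081 = INR 420,007.01
Profit = INR 420,007.01 − INR 417,000.00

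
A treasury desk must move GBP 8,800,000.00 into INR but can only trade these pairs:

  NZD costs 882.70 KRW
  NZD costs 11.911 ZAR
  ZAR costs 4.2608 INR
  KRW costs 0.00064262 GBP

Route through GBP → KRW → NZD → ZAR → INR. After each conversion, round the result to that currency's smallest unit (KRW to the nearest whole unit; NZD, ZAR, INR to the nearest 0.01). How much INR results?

GBP 8,800,000.00 ÷ 0.00064262 = KRW 13,693,940,431
KRW 13,693,940,431 ÷ 882.70 = NZD 15,513,697.10
NZD 15,513,697.10 × 11.911 = ZAR 184,783,646.16
ZAR 184,783,646.16 × 4.2608 = INR 787,326,159.56

INR 787,326,159.56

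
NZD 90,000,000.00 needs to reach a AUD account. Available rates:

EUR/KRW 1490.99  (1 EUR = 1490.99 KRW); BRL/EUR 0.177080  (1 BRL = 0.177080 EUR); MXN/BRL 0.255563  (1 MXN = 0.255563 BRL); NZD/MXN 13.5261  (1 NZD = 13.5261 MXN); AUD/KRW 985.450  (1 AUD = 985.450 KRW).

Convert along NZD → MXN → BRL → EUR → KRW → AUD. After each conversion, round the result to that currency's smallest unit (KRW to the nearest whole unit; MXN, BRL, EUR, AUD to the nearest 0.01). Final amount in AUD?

AUD 83,353,287.07

NZD 90,000,000.00 × 13.5261 = MXN 1,217,349,000.00
MXN 1,217,349,000.00 × 0.255563 = BRL 311,109,362.49
BRL 311,109,362.49 × 0.177080 = EUR 55,091,245.91
EUR 55,091,245.91 × 1490.99 = KRW 82,140,496,739
KRW 82,140,496,739 ÷ 985.450 = AUD 83,353,287.07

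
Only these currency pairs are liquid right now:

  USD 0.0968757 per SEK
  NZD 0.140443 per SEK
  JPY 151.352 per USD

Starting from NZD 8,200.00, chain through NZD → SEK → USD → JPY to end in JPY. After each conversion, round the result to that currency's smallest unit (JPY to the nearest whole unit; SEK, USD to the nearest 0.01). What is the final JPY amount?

JPY 856,085

NZD 8,200.00 ÷ 0.140443 = SEK 58,386.68
SEK 58,386.68 × 0.0968757 = USD 5,656.25
USD 5,656.25 × 151.352 = JPY 856,085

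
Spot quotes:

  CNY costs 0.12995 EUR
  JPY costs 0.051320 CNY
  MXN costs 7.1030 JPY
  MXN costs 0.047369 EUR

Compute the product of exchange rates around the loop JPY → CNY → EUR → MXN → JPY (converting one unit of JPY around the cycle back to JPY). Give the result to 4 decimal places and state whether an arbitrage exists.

1.0000 (no arbitrage)

Around JPY → CNY → EUR → MXN → JPY: 1 × 0.051320 × 0.12995 ÷ 0.047369 × 7.1030 = 1.000024
Product ≈ 1 (deviation 0.002%, within rounding noise).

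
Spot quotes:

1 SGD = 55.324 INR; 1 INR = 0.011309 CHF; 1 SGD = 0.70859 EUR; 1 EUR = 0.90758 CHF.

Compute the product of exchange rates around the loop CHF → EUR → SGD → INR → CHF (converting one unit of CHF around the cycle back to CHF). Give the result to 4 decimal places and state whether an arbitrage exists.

0.9729 (arbitrage exists)

Around CHF → EUR → SGD → INR → CHF: 1 ÷ 0.90758 ÷ 0.70859 × 55.324 × 0.011309 = 0.972877
Product < 1; profitable direction is CHF → INR → SGD → EUR → CHF.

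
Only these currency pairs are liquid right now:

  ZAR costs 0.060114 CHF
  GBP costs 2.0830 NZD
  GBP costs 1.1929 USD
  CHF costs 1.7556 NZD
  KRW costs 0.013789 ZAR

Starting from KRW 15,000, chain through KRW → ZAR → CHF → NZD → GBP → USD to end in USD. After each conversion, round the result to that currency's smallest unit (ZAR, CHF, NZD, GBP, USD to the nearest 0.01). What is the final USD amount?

KRW 15,000 × 0.013789 = ZAR 206.83
ZAR 206.83 × 0.060114 = CHF 12.43
CHF 12.43 × 1.7556 = NZD 21.82
NZD 21.82 ÷ 2.0830 = GBP 10.48
GBP 10.48 × 1.1929 = USD 12.50

USD 12.50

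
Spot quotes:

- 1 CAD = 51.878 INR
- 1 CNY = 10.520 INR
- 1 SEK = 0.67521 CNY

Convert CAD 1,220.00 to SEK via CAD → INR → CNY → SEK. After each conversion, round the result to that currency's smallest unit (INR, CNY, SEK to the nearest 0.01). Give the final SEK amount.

SEK 8,910.22

CAD 1,220.00 × 51.878 = INR 63,291.16
INR 63,291.16 ÷ 10.520 = CNY 6,016.27
CNY 6,016.27 ÷ 0.67521 = SEK 8,910.22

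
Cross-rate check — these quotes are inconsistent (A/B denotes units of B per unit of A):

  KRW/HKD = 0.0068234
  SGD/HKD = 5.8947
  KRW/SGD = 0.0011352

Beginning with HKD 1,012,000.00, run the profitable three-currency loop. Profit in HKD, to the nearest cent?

Profitable loop is HKD → SGD → KRW → HKD:
HKD 1,012,000.00 ÷ 5.8947 = SGD 171,679.64
SGD 171,679.64 ÷ 0.0011352 = KRW 151,232,950
KRW 151,232,950 × 0.0068234 = HKD 1,031,922.91
Profit = HKD 1,031,922.91 − HKD 1,012,000.00

Profit: HKD 19,922.91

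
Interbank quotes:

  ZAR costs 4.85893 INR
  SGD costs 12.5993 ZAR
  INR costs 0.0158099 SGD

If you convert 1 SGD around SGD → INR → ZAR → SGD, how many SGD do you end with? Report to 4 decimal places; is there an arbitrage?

Around SGD → INR → ZAR → SGD: 1 ÷ 0.0158099 ÷ 4.85893 ÷ 12.5993 = 1.033199
Product > 1; profitable direction is SGD → INR → ZAR → SGD.

1.0332 (arbitrage exists)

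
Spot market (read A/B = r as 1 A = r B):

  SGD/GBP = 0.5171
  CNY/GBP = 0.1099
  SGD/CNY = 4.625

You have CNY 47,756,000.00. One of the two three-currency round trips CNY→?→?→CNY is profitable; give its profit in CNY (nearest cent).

Profit: CNY 827,975.80

Profitable loop is CNY → SGD → GBP → CNY:
CNY 47,756,000.00 ÷ 4.625 = SGD 10,325,621.62
SGD 10,325,621.62 × 0.5171 = GBP 5,339,378.94
GBP 5,339,378.94 ÷ 0.1099 = CNY 48,583,975.80
Profit = CNY 48,583,975.80 − CNY 47,756,000.00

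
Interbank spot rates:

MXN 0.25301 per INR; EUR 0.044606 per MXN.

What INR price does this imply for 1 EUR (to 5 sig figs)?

EUR/INR = 88.607

1 EUR ÷ 0.044606 = 22.4185 MXN
22.4185 MXN ÷ 0.25301 = 88.6072 INR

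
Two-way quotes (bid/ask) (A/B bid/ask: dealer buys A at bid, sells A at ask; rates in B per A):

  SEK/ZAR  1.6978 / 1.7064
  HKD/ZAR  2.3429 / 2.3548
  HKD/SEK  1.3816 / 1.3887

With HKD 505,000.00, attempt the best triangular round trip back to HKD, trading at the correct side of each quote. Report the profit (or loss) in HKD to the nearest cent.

Net result: HKD -1,955.73 (no profitable arbitrage after spreads)

Best loop HKD → SEK → ZAR → HKD:
HKD 505,000.00 × 1.3816 (sell HKD at bid) = SEK 697,708.00
SEK 697,708.00 × 1.6978 (sell SEK at bid) = ZAR 1,184,568.64
ZAR 1,184,568.64 ÷ 2.3548 (buy HKD at ask) = HKD 503,044.27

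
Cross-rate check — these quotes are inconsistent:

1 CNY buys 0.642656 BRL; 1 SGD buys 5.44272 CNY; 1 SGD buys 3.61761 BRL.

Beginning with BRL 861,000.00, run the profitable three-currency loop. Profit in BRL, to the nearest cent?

Profitable loop is BRL → CNY → SGD → BRL:
BRL 861,000.00 ÷ 0.642656 = CNY 1,339,752.53
CNY 1,339,752.53 ÷ 5.44272 = SGD 246,154.96
SGD 246,154.96 × 3.61761 = BRL 890,492.65
Profit = BRL 890,492.65 − BRL 861,000.00

Profit: BRL 29,492.65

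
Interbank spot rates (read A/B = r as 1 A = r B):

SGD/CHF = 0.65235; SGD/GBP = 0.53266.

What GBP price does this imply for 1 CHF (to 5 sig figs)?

1 CHF ÷ 0.65235 = 1.53292 SGD
1.53292 SGD × 0.53266 = 0.816525 GBP

CHF/GBP = 0.81652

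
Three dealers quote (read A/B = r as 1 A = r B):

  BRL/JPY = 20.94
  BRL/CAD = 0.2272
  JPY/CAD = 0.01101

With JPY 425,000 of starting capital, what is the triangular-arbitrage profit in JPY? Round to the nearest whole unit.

Profit: JPY 6,265

Profitable loop is JPY → CAD → BRL → JPY:
JPY 425,000 × 0.01101 = CAD 4,679.25
CAD 4,679.25 ÷ 0.2272 = BRL 20,595.29
BRL 20,595.29 × 20.94 = JPY 431,265
Profit = JPY 431,265 − JPY 425,000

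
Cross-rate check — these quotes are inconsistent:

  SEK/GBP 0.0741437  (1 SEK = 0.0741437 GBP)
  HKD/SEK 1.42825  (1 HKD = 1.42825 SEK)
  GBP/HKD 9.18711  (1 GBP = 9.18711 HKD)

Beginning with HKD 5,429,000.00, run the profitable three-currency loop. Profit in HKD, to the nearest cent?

Profit: HKD 151,362.84

Profitable loop is HKD → GBP → SEK → HKD:
HKD 5,429,000.00 ÷ 9.18711 = GBP 590,936.65
GBP 590,936.65 ÷ 0.0741437 = SEK 7,970,153.22
SEK 7,970,153.22 ÷ 1.42825 = HKD 5,580,362.84
Profit = HKD 5,580,362.84 − HKD 5,429,000.00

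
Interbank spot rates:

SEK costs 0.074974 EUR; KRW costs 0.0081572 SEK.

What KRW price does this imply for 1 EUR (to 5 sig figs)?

1 EUR ÷ 0.074974 = 13.338 SEK
13.338 SEK ÷ 0.0081572 = 1635.11 KRW

EUR/KRW = 1635.1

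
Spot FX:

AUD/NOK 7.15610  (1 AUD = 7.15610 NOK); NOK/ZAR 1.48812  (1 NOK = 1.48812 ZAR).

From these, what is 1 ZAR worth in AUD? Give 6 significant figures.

ZAR/AUD = 0.0939043

1 ZAR ÷ 1.48812 = 0.671989 NOK
0.671989 NOK ÷ 7.15610 = 0.0939043 AUD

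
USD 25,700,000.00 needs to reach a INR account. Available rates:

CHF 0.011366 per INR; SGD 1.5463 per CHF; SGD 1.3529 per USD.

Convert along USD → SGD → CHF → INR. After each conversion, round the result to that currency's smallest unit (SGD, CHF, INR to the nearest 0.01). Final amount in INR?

USD 25,700,000.00 × 1.3529 = SGD 34,769,530.00
SGD 34,769,530.00 ÷ 1.5463 = CHF 22,485,630.21
CHF 22,485,630.21 ÷ 0.011366 = INR 1,978,323,967.09

INR 1,978,323,967.09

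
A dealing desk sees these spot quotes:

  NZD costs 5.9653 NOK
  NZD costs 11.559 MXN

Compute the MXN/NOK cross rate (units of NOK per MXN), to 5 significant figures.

MXN/NOK = 0.51607

1 MXN ÷ 11.559 = 0.0865127 NZD
0.0865127 NZD × 5.9653 = 0.516074 NOK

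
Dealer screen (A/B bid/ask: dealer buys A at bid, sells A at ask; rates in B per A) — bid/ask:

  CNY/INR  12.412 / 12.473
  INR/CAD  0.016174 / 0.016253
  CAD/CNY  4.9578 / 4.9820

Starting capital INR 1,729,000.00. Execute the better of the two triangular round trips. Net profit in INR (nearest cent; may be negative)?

Net result: INR -8,149.26 (no profitable arbitrage after spreads)

Best loop INR → CAD → CNY → INR:
INR 1,729,000.00 × 0.016174 (sell INR at bid) = CAD 27,964.85
CAD 27,964.85 × 4.9578 (sell CAD at bid) = CNY 138,644.11
CNY 138,644.11 × 12.412 (sell CNY at bid) = INR 1,720,850.74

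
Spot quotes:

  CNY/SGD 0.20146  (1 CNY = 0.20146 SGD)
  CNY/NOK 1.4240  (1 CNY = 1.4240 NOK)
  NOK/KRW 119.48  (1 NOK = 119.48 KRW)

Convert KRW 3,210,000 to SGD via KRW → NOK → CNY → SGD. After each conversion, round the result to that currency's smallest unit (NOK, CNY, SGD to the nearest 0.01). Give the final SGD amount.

KRW 3,210,000 ÷ 119.48 = NOK 26,866.42
NOK 26,866.42 ÷ 1.4240 = CNY 18,866.87
CNY 18,866.87 × 0.20146 = SGD 3,800.92

SGD 3,800.92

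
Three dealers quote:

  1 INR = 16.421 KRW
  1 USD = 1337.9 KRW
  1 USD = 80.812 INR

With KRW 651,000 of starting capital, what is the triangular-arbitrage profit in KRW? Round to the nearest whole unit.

Profit: KRW 5,340

Profitable loop is KRW → INR → USD → KRW:
KRW 651,000 ÷ 16.421 = INR 39,644.36
INR 39,644.36 ÷ 80.812 = USD 490.58
USD 490.58 × 1337.9 = KRW 656,340
Profit = KRW 656,340 − KRW 651,000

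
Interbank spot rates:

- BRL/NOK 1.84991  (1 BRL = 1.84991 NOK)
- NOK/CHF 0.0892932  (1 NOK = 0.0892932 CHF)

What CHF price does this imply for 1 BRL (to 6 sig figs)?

1 BRL × 1.84991 = 1.84991 NOK
1.84991 NOK × 0.0892932 = 0.165184 CHF

BRL/CHF = 0.165184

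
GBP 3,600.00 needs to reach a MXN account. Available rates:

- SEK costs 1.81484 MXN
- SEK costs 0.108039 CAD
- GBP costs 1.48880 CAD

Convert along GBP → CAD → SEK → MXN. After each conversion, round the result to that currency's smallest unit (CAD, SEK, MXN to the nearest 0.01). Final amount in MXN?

GBP 3,600.00 × 1.48880 = CAD 5,359.68
CAD 5,359.68 ÷ 0.108039 = SEK 49,608.75
SEK 49,608.75 × 1.81484 = MXN 90,031.94

MXN 90,031.94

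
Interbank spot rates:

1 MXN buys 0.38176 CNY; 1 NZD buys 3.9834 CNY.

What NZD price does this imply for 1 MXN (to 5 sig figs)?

1 MXN × 0.38176 = 0.38176 CNY
0.38176 CNY ÷ 3.9834 = 0.0958377 NZD

MXN/NZD = 0.095838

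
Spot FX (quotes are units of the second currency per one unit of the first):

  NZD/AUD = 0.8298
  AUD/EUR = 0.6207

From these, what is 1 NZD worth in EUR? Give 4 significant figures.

NZD/EUR = 0.5151

1 NZD × 0.8298 = 0.8298 AUD
0.8298 AUD × 0.6207 = 0.515057 EUR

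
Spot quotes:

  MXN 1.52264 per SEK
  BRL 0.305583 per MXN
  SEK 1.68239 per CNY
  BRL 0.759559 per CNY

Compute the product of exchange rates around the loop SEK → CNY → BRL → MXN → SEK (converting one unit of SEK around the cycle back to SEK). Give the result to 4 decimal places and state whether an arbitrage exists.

0.9703 (arbitrage exists)

Around SEK → CNY → BRL → MXN → SEK: 1 ÷ 1.68239 × 0.759559 ÷ 0.305583 ÷ 1.52264 = 0.970305
Product < 1; profitable direction is SEK → MXN → BRL → CNY → SEK.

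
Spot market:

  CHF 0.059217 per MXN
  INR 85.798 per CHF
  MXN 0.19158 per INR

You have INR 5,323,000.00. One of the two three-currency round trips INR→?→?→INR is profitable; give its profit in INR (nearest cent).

Profit: INR 145,682.77

Profitable loop is INR → CHF → MXN → INR:
INR 5,323,000.00 ÷ 85.798 = CHF 62,041.07
CHF 62,041.07 ÷ 0.059217 = MXN 1,047,690.24
MXN 1,047,690.24 ÷ 0.19158 = INR 5,468,682.77
Profit = INR 5,468,682.77 − INR 5,323,000.00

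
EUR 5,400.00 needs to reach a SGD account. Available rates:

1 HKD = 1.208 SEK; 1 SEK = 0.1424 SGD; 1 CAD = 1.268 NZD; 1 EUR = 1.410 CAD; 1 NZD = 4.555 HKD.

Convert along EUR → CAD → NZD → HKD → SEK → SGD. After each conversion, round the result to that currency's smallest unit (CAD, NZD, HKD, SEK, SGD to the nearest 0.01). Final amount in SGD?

SGD 7,564.80

EUR 5,400.00 × 1.410 = CAD 7,614.00
CAD 7,614.00 × 1.268 = NZD 9,654.55
NZD 9,654.55 × 4.555 = HKD 43,976.48
HKD 43,976.48 × 1.208 = SEK 53,123.59
SEK 53,123.59 × 0.1424 = SGD 7,564.80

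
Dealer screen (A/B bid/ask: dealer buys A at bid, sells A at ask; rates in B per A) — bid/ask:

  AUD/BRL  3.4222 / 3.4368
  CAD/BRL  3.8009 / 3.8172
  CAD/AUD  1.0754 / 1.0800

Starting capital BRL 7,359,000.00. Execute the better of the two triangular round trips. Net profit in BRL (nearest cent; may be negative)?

Net profit: BRL 176,763.00

Best loop BRL → AUD → CAD → BRL:
BRL 7,359,000.00 ÷ 3.4368 (buy AUD at ask) = AUD 2,141,236.03
AUD 2,141,236.03 ÷ 1.0800 (buy CAD at ask) = CAD 1,982,625.96
CAD 1,982,625.96 × 3.8009 (sell CAD at bid) = BRL 7,535,763.00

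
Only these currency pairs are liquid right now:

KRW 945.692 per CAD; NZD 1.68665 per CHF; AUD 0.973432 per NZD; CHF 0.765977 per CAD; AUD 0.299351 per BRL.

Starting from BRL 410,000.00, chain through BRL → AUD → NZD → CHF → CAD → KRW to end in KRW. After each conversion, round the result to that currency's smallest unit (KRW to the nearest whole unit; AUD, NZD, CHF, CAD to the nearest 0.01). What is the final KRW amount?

KRW 92,292,825

BRL 410,000.00 × 0.299351 = AUD 122,733.91
AUD 122,733.91 ÷ 0.973432 = NZD 126,083.70
NZD 126,083.70 ÷ 1.68665 = CHF 74,753.92
CHF 74,753.92 ÷ 0.765977 = CAD 97,592.90
CAD 97,592.90 × 945.692 = KRW 92,292,825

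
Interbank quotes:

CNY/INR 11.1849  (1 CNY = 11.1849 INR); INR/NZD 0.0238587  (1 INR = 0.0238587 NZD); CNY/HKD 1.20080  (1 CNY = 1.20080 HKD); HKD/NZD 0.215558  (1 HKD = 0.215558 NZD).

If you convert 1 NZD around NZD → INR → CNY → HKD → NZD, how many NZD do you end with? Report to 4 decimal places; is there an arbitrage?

0.9700 (arbitrage exists)

Around NZD → INR → CNY → HKD → NZD: 1 ÷ 0.0238587 ÷ 11.1849 × 1.20080 × 0.215558 = 0.969965
Product < 1; profitable direction is NZD → HKD → CNY → INR → NZD.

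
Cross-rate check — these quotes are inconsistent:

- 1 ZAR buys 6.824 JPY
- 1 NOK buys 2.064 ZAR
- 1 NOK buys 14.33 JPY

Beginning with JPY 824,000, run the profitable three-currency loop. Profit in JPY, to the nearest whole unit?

Profit: JPY 14,349

Profitable loop is JPY → ZAR → NOK → JPY:
JPY 824,000 ÷ 6.824 = ZAR 120,750.29
ZAR 120,750.29 ÷ 2.064 = NOK 58,503.05
NOK 58,503.05 × 14.33 = JPY 838,349
Profit = JPY 838,349 − JPY 824,000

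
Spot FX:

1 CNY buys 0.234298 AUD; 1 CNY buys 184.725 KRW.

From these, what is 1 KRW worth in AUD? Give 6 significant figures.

1 KRW ÷ 184.725 = 0.00541345 CNY
0.00541345 CNY × 0.234298 = 0.00126836 AUD

KRW/AUD = 0.00126836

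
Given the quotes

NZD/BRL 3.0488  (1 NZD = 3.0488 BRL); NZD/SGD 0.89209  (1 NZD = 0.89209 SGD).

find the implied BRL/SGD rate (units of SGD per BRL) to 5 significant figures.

1 BRL ÷ 3.0488 = 0.327998 NZD
0.327998 NZD × 0.89209 = 0.292604 SGD

BRL/SGD = 0.29260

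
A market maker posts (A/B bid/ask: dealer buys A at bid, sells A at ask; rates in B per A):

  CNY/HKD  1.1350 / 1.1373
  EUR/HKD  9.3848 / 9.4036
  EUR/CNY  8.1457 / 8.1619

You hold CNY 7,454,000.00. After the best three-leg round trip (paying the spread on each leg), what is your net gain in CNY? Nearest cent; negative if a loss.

Best loop CNY → EUR → HKD → CNY:
CNY 7,454,000.00 ÷ 8.1619 (buy EUR at ask) = EUR 913,267.74
EUR 913,267.74 × 9.3848 (sell EUR at bid) = HKD 8,570,835.12
HKD 8,570,835.12 ÷ 1.1373 (buy CNY at ask) = CNY 7,536,125.14

Net profit: CNY 82,125.14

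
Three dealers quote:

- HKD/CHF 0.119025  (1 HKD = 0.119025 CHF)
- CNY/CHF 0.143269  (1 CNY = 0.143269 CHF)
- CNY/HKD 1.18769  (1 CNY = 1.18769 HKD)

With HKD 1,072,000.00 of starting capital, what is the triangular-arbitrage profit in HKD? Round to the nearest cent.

Profitable loop is HKD → CNY → CHF → HKD:
HKD 1,072,000.00 ÷ 1.18769 = CNY 902,592.43
CNY 902,592.43 × 0.143269 = CHF 129,313.51
CHF 129,313.51 ÷ 0.119025 = HKD 1,086,439.95
Profit = HKD 1,086,439.95 − HKD 1,072,000.00

Profit: HKD 14,439.95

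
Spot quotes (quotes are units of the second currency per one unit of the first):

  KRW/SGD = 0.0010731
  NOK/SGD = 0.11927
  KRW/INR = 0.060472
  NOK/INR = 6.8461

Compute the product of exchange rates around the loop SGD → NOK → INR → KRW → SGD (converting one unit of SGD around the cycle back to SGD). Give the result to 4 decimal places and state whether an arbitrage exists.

Around SGD → NOK → INR → KRW → SGD: 1 ÷ 0.11927 × 6.8461 ÷ 0.060472 × 0.0010731 = 1.018586
Product > 1; profitable direction is SGD → NOK → INR → KRW → SGD.

1.0186 (arbitrage exists)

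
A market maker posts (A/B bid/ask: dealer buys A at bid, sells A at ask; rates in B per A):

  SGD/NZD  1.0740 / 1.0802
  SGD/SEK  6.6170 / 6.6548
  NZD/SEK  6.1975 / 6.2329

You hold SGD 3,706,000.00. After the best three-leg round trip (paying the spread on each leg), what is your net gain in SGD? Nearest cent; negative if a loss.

Net profit: SGD 732.31

Best loop SGD → NZD → SEK → SGD:
SGD 3,706,000.00 × 1.0740 (sell SGD at bid) = NZD 3,980,244.00
NZD 3,980,244.00 × 6.1975 (sell NZD at bid) = SEK 24,667,562.19
SEK 24,667,562.19 ÷ 6.6548 (buy SGD at ask) = SGD 3,706,732.31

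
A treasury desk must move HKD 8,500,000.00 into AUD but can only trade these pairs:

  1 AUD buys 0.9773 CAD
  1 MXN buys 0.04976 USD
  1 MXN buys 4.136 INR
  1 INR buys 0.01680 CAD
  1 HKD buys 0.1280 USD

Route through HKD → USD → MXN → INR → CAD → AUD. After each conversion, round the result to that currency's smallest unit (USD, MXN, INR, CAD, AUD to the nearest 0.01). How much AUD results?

AUD 1,554,570.55

HKD 8,500,000.00 × 0.1280 = USD 1,088,000.00
USD 1,088,000.00 ÷ 0.04976 = MXN 21,864,951.77
MXN 21,864,951.77 × 4.136 = INR 90,433,440.52
INR 90,433,440.52 × 0.01680 = CAD 1,519,281.80
CAD 1,519,281.80 ÷ 0.9773 = AUD 1,554,570.55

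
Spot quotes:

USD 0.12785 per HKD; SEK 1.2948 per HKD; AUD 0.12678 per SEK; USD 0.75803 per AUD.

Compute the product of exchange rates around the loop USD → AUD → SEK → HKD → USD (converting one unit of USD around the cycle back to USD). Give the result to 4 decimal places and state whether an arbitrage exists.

1.0275 (arbitrage exists)

Around USD → AUD → SEK → HKD → USD: 1 ÷ 0.75803 ÷ 0.12678 ÷ 1.2948 × 0.12785 = 1.027450
Product > 1; profitable direction is USD → AUD → SEK → HKD → USD.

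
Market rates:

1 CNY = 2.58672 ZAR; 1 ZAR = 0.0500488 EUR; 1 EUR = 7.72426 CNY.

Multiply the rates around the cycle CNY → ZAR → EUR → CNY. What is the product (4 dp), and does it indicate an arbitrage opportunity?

1.0000 (no arbitrage)

Around CNY → ZAR → EUR → CNY: 1 × 2.58672 × 0.0500488 × 7.72426 = 1.000000
Product ≈ 1 (deviation 0.000%, within rounding noise).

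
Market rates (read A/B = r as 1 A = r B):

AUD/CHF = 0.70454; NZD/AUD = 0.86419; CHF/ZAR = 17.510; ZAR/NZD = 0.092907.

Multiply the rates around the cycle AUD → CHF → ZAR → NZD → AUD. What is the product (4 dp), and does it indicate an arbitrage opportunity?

Around AUD → CHF → ZAR → NZD → AUD: 1 × 0.70454 × 17.510 × 0.092907 × 0.86419 = 0.990489
Product < 1; profitable direction is AUD → NZD → ZAR → CHF → AUD.

0.9905 (arbitrage exists)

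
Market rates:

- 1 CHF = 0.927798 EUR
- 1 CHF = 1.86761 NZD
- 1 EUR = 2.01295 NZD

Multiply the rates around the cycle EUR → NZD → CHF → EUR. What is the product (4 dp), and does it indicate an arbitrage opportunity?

Around EUR → NZD → CHF → EUR: 1 × 2.01295 ÷ 1.86761 × 0.927798 = 1.000001
Product ≈ 1 (deviation 0.000%, within rounding noise).

1.0000 (no arbitrage)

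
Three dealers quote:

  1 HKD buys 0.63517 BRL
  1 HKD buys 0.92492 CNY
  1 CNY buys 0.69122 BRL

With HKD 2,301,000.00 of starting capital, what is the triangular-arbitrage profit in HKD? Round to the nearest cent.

Profitable loop is HKD → CNY → BRL → HKD:
HKD 2,301,000.00 × 0.92492 = CNY 2,128,240.92
CNY 2,128,240.92 × 0.69122 = BRL 1,471,082.69
BRL 1,471,082.69 ÷ 0.63517 = HKD 2,316,045.61
Profit = HKD 2,316,045.61 − HKD 2,301,000.00

Profit: HKD 15,045.61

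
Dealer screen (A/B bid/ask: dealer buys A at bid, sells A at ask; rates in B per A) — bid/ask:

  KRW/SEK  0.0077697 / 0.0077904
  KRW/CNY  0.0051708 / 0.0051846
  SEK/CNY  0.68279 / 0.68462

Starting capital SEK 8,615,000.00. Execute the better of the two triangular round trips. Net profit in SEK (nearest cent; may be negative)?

Best loop SEK → CNY → KRW → SEK:
SEK 8,615,000.00 × 0.68279 (sell SEK at bid) = CNY 5,882,235.85
CNY 5,882,235.85 ÷ 0.0051846 (buy KRW at ask) = KRW 1,134,559,243
KRW 1,134,559,243 × 0.0077697 (sell KRW at bid) = SEK 8,815,184.95

Net profit: SEK 200,184.95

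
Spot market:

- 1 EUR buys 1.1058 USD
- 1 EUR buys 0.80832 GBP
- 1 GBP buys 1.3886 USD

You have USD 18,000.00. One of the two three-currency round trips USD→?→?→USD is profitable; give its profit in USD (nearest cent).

Profitable loop is USD → EUR → GBP → USD:
USD 18,000.00 ÷ 1.1058 = EUR 16,277.81
EUR 16,277.81 × 0.80832 = GBP 13,157.68
GBP 13,157.68 × 1.3886 = USD 18,270.75
Profit = USD 18,270.75 − USD 18,000.00

Profit: USD 270.75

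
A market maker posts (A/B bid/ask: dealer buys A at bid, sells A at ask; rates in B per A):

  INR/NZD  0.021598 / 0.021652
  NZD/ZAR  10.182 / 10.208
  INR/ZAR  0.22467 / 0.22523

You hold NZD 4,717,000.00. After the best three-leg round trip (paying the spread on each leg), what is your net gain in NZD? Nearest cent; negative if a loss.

Best loop NZD → INR → ZAR → NZD:
NZD 4,717,000.00 ÷ 0.021652 (buy INR at ask) = INR 217,855,163.50
INR 217,855,163.50 × 0.22467 (sell INR at bid) = ZAR 48,945,519.58
ZAR 48,945,519.58 ÷ 10.208 (buy NZD at ask) = NZD 4,794,819.71

Net profit: NZD 77,819.71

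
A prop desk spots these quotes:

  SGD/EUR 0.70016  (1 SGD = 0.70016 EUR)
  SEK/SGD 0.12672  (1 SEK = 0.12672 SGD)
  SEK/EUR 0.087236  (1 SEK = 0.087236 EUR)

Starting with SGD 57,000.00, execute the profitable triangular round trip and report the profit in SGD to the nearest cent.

Profitable loop is SGD → EUR → SEK → SGD:
SGD 57,000.00 × 0.70016 = EUR 39,909.12
EUR 39,909.12 ÷ 0.087236 = SEK 457,484.52
SEK 457,484.52 × 0.12672 = SGD 57,972.44
Profit = SGD 57,972.44 − SGD 57,000.00

Profit: SGD 972.44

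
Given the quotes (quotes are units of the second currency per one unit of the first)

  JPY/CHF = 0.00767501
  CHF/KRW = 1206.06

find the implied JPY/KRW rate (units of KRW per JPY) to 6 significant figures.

JPY/KRW = 9.25652

1 JPY × 0.00767501 = 0.00767501 CHF
0.00767501 CHF × 1206.06 = 9.25652 KRW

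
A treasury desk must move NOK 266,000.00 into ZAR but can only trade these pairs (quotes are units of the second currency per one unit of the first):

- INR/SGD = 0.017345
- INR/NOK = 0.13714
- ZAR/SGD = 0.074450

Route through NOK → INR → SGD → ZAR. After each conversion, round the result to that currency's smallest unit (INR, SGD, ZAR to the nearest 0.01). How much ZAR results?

NOK 266,000.00 ÷ 0.13714 = INR 1,939,623.74
INR 1,939,623.74 × 0.017345 = SGD 33,642.77
SGD 33,642.77 ÷ 0.074450 = ZAR 451,884.08

ZAR 451,884.08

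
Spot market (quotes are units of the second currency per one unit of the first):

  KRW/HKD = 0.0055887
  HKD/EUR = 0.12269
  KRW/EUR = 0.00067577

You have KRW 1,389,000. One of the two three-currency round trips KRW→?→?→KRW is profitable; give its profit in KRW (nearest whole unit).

Profitable loop is KRW → HKD → EUR → KRW:
KRW 1,389,000 × 0.0055887 = HKD 7,762.70
HKD 7,762.70 × 0.12269 = EUR 952.41
EUR 952.41 ÷ 0.00067577 = KRW 1,409,364
Profit = KRW 1,409,364 − KRW 1,389,000

Profit: KRW 20,364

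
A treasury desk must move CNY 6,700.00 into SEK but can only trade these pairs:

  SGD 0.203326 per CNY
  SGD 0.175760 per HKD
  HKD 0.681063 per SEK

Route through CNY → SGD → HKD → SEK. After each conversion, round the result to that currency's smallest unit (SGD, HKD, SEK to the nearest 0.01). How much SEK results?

CNY 6,700.00 × 0.203326 = SGD 1,362.28
SGD 1,362.28 ÷ 0.175760 = HKD 7,750.80
HKD 7,750.80 ÷ 0.681063 = SEK 11,380.44

SEK 11,380.44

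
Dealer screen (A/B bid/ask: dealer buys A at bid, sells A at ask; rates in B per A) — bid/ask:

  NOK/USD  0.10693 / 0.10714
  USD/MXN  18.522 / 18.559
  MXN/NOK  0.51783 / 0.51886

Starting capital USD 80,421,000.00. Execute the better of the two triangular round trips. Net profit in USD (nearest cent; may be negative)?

Net profit: USD 2,058,139.82

Best loop USD → MXN → NOK → USD:
USD 80,421,000.00 × 18.522 (sell USD at bid) = MXN 1,489,557,762.00
MXN 1,489,557,762.00 × 0.51783 (sell MXN at bid) = NOK 771,337,695.90
NOK 771,337,695.90 × 0.10693 (sell NOK at bid) = USD 82,479,139.82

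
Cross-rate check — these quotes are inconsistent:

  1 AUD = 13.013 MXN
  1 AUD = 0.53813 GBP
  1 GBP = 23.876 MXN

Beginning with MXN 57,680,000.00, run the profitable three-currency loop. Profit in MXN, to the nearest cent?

Profitable loop is MXN → GBP → AUD → MXN:
MXN 57,680,000.00 ÷ 23.876 = GBP 2,415,815.04
GBP 2,415,815.04 ÷ 0.53813 = AUD 4,489,277.77
AUD 4,489,277.77 × 13.013 = MXN 58,418,971.57
Profit = MXN 58,418,971.57 − MXN 57,680,000.00

Profit: MXN 738,971.57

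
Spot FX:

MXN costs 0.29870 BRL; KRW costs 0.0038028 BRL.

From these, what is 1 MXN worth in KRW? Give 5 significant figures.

MXN/KRW = 78.547

1 MXN × 0.29870 = 0.2987 BRL
0.2987 BRL ÷ 0.0038028 = 78.5474 KRW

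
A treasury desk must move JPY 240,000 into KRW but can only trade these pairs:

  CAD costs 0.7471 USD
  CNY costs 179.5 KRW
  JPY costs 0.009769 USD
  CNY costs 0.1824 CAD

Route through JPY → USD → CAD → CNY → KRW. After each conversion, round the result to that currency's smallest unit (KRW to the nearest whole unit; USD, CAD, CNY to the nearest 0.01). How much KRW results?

JPY 240,000 × 0.009769 = USD 2,344.56
USD 2,344.56 ÷ 0.7471 = CAD 3,138.21
CAD 3,138.21 ÷ 0.1824 = CNY 17,205.10
CNY 17,205.10 × 179.5 = KRW 3,088,315

KRW 3,088,315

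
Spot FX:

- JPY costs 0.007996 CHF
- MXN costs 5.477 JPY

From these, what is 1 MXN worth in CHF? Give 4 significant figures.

1 MXN × 5.477 = 5.477 JPY
5.477 JPY × 0.007996 = 0.0437941 CHF

MXN/CHF = 0.04379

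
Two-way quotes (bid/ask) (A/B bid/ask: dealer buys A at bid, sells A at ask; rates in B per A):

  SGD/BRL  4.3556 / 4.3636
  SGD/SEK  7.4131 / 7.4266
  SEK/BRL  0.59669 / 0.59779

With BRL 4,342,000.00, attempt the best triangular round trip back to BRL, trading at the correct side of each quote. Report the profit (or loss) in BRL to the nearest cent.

Best loop BRL → SGD → SEK → BRL:
BRL 4,342,000.00 ÷ 4.3636 (buy SGD at ask) = SGD 995,049.96
SGD 995,049.96 × 7.4131 (sell SGD at bid) = SEK 7,376,404.85
SEK 7,376,404.85 × 0.59669 (sell SEK at bid) = BRL 4,401,427.01

Net profit: BRL 59,427.01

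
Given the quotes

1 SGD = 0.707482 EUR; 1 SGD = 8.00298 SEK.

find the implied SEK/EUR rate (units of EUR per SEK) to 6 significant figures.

SEK/EUR = 0.0884023

1 SEK ÷ 8.00298 = 0.124953 SGD
0.124953 SGD × 0.707482 = 0.0884023 EUR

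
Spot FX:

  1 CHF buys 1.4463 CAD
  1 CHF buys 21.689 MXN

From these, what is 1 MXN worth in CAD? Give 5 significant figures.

MXN/CAD = 0.066684

1 MXN ÷ 21.689 = 0.0461063 CHF
0.0461063 CHF × 1.4463 = 0.0666836 CAD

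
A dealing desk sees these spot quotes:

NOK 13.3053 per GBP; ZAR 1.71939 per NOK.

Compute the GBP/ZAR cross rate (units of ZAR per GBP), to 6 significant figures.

1 GBP × 13.3053 = 13.3053 NOK
13.3053 NOK × 1.71939 = 22.877 ZAR

GBP/ZAR = 22.8770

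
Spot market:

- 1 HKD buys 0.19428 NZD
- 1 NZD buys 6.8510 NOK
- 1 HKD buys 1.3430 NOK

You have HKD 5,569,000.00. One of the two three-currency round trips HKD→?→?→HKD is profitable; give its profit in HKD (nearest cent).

Profit: HKD 50,157.02

Profitable loop is HKD → NOK → NZD → HKD:
HKD 5,569,000.00 × 1.3430 = NOK 7,479,167.00
NOK 7,479,167.00 ÷ 6.8510 = NZD 1,091,689.83
NZD 1,091,689.83 ÷ 0.19428 = HKD 5,619,157.02
Profit = HKD 5,619,157.02 − HKD 5,569,000.00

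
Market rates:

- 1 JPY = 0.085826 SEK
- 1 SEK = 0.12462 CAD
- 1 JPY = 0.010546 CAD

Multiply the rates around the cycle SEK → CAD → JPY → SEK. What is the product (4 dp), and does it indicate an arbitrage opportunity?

Around SEK → CAD → JPY → SEK: 1 × 0.12462 ÷ 0.010546 × 0.085826 = 1.014189
Product > 1; profitable direction is SEK → CAD → JPY → SEK.

1.0142 (arbitrage exists)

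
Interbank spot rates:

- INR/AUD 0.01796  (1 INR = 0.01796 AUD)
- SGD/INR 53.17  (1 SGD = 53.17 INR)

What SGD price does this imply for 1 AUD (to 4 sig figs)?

1 AUD ÷ 0.01796 = 55.6793 INR
55.6793 INR ÷ 53.17 = 1.04719 SGD

AUD/SGD = 1.047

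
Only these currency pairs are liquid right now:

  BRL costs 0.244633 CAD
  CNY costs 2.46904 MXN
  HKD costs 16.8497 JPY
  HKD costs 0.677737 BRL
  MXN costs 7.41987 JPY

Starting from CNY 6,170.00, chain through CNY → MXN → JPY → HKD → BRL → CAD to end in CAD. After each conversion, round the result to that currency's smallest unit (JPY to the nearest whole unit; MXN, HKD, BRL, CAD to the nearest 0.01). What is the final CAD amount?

CNY 6,170.00 × 2.46904 = MXN 15,233.98
MXN 15,233.98 × 7.41987 = JPY 113,034
JPY 113,034 ÷ 16.8497 = HKD 6,708.37
HKD 6,708.37 × 0.677737 = BRL 4,546.51
BRL 4,546.51 × 0.244633 = CAD 1,112.23

CAD 1,112.23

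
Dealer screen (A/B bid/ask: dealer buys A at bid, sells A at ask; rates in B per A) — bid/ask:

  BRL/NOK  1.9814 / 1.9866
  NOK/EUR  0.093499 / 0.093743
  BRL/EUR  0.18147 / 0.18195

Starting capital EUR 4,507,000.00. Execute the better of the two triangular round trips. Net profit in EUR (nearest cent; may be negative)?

Net profit: EUR 81,963.71

Best loop EUR → BRL → NOK → EUR:
EUR 4,507,000.00 ÷ 0.18195 (buy BRL at ask) = BRL 24,770,541.36
BRL 24,770,541.36 × 1.9814 (sell BRL at bid) = NOK 49,080,350.65
NOK 49,080,350.65 × 0.093499 (sell NOK at bid) = EUR 4,588,963.71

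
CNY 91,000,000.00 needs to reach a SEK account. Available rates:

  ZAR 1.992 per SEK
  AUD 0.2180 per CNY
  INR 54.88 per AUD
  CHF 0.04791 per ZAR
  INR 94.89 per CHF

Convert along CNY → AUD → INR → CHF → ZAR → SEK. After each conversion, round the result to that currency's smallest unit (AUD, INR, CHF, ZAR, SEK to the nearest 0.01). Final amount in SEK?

CNY 91,000,000.00 × 0.2180 = AUD 19,838,000.00
AUD 19,838,000.00 × 54.88 = INR 1,088,709,440.00
INR 1,088,709,440.00 ÷ 94.89 = CHF 11,473,384.34
CHF 11,473,384.34 ÷ 0.04791 = ZAR 239,477,861.41
ZAR 239,477,861.41 ÷ 1.992 = SEK 120,219,809.94

SEK 120,219,809.94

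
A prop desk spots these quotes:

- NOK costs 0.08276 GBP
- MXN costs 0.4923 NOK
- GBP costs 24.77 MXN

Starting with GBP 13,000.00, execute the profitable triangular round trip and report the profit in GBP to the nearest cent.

Profit: GBP 119.57

Profitable loop is GBP → MXN → NOK → GBP:
GBP 13,000.00 × 24.77 = MXN 322,010.00
MXN 322,010.00 × 0.4923 = NOK 158,525.52
NOK 158,525.52 × 0.08276 = GBP 13,119.57
Profit = GBP 13,119.57 − GBP 13,000.00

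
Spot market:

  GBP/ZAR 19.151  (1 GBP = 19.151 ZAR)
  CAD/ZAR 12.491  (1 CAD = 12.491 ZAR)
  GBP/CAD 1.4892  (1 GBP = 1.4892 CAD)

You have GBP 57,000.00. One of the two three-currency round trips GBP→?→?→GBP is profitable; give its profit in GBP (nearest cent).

Profit: GBP 1,683.51

Profitable loop is GBP → ZAR → CAD → GBP:
GBP 57,000.00 × 19.151 = ZAR 1,091,607.00
ZAR 1,091,607.00 ÷ 12.491 = CAD 87,391.48
CAD 87,391.48 ÷ 1.4892 = GBP 58,683.51
Profit = GBP 58,683.51 − GBP 57,000.00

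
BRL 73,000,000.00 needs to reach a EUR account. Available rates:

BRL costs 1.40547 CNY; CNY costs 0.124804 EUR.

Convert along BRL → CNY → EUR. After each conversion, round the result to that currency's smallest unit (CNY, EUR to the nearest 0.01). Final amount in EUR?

EUR 12,804,804.29

BRL 73,000,000.00 × 1.40547 = CNY 102,599,310.00
CNY 102,599,310.00 × 0.124804 = EUR 12,804,804.29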